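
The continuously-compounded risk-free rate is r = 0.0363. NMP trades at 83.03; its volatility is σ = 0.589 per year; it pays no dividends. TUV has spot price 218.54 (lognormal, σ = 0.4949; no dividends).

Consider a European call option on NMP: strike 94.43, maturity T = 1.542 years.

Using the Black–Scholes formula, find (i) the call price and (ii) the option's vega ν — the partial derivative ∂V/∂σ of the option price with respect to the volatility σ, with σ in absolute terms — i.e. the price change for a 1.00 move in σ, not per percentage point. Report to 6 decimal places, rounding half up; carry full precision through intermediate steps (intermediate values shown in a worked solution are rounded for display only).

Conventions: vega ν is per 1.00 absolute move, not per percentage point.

σ√T = 0.589·√1.542 = 0.731404
d₁ = (ln(S/K) + (r+σ²/2)T) / (σ√T) = (ln(83.03/94.43) + (0.0363+0.589²/2)·1.542) / 0.731404 = (-0.128657 + 0.323451) / 0.731404 = 0.266329
d₂ = d₁ − σ√T = 0.266329 − 0.731404 = -0.465076
e^{−rT} = 0.945563
N(d₁) = 0.605007,  N(d₂) = 0.320939
Call price V = S·N(d₁) − K·e^{−rT}·N(d₂) = 50.233725 − 28.656459 = 21.577265
φ(d₁) = (1/√(2π))·e^{−d₁²/2} = 0.385042
ν = S·φ(d₁)·√T = 39.699482

price = 21.577265
ν = 39.699482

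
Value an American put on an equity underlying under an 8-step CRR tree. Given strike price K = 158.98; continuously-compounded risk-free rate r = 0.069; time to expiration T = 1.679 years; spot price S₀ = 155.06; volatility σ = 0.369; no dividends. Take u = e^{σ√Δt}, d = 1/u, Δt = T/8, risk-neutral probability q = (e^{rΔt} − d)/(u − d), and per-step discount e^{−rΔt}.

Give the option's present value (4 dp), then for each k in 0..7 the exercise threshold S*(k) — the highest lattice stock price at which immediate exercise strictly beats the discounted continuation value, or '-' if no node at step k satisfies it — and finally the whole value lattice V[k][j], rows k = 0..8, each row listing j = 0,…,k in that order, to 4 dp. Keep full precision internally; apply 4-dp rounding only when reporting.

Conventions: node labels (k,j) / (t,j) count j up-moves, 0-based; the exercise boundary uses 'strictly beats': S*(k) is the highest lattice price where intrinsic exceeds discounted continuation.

price = 24.0845
boundary = - - - 93.3795 110.5777 93.3795 110.5777 130.9434
tree:
24.0845
34.8085 14.0954
48.6897 21.9843 6.6415
65.6005 33.2498 11.3942 2.0970
80.1239 48.4023 19.1129 4.0314 0.2298
92.3884 65.6005 31.0950 7.7248 0.4670 0.0000
102.7454 80.1239 48.4023 14.7473 0.9491 0.0000 0.0000
111.4916 92.3884 65.6005 28.0366 1.9288 0.0000 0.0000 0.0000
118.8775 102.7454 80.1239 48.4023 3.9200 0.0000 0.0000 0.0000 0.0000

params: Δt=0.20988 u=1.18418 d=0.84447 q=0.50078 e^(-rΔt)=0.98562
t_8 payoffs: 118.8775 102.7454 80.1239 48.4023 3.9200 0.0000 0.0000 0.0000 0.0000
t_7: node(7,0) S=47.4884 payoff=111.4916 vs cont=109.2060 → 111.4916 [stop]  node(7,1) S=66.5916 payoff=92.3884 vs cont=90.1027 → 92.3884 [stop]  node(7,2) S=93.3795 payoff=65.6005 vs cont=63.3148 → 65.6005 [stop]  node(7,3) S=130.9434 payoff=28.0366 vs cont=25.7509 → 28.0366 [stop]  node(7,4) S=183.6182 payoff=0.0000 vs cont=1.9288 → 1.9288 [wait]  node(7,5) S=257.4826 payoff=0.0000 vs cont=0.0000 → 0.0000 [wait]  node(7,6) S=361.0606 payoff=0.0000 vs cont=0.0000 → 0.0000 [wait]  node(7,7) S=506.3049 payoff=0.0000 vs cont=0.0000 → 0.0000 [wait]  ⇒ S*(7)=130.9434
t_6: node(6,0) S=56.2346 payoff=102.7454 vs cont=100.4598 → 102.7454 [stop]  node(6,1) S=78.8561 payoff=80.1239 vs cont=77.8382 → 80.1239 [stop]  node(6,2) S=110.5777 payoff=48.4023 vs cont=46.1166 → 48.4023 [stop]  node(6,3) S=155.0600 payoff=3.9200 vs cont=14.7473 → 14.7473 [wait]  node(6,4) S=217.4362 payoff=0.0000 vs cont=0.9491 → 0.9491 [wait]  node(6,5) S=304.9046 payoff=0.0000 vs cont=0.0000 → 0.0000 [wait]  node(6,6) S=427.5590 payoff=0.0000 vs cont=0.0000 → 0.0000 [wait]  ⇒ S*(6)=110.5777
t_5: node(5,0) S=66.5916 payoff=92.3884 vs cont=90.1027 → 92.3884 [stop]  node(5,1) S=93.3795 payoff=65.6005 vs cont=63.3148 → 65.6005 [stop]  node(5,2) S=130.9434 payoff=28.0366 vs cont=31.0950 → 31.0950 [wait]  node(5,3) S=183.6182 payoff=0.0000 vs cont=7.7248 → 7.7248 [wait]  node(5,4) S=257.4826 payoff=0.0000 vs cont=0.4670 → 0.4670 [wait]  node(5,5) S=361.0606 payoff=0.0000 vs cont=0.0000 → 0.0000 [wait]  ⇒ S*(5)=93.3795
t_4: node(4,0) S=78.8561 payoff=80.1239 vs cont=77.8382 → 80.1239 [stop]  node(4,1) S=110.5777 payoff=48.4023 vs cont=47.6262 → 48.4023 [stop]  node(4,2) S=155.0600 payoff=3.9200 vs cont=19.1129 → 19.1129 [wait]  node(4,3) S=217.4362 payoff=0.0000 vs cont=4.0314 → 4.0314 [wait]  node(4,4) S=304.9046 payoff=0.0000 vs cont=0.2298 → 0.2298 [wait]  ⇒ S*(4)=110.5777
t_3: node(3,0) S=93.3795 payoff=65.6005 vs cont=63.3148 → 65.6005 [stop]  node(3,1) S=130.9434 payoff=28.0366 vs cont=33.2498 → 33.2498 [wait]  node(3,2) S=183.6182 payoff=0.0000 vs cont=11.3942 → 11.3942 [wait]  node(3,3) S=257.4826 payoff=0.0000 vs cont=2.0970 → 2.0970 [wait]  ⇒ S*(3)=93.3795
t_2: node(2,0) S=110.5777 payoff=48.4023 vs cont=48.6897 → 48.6897 [wait]  node(2,1) S=155.0600 payoff=3.9200 vs cont=21.9843 → 21.9843 [wait]  node(2,2) S=217.4362 payoff=0.0000 vs cont=6.6415 → 6.6415 [wait]  ⇒ S*(2)=-
t_1: node(1,0) S=130.9434 payoff=28.0366 vs cont=34.8085 → 34.8085 [wait]  node(1,1) S=183.6182 payoff=0.0000 vs cont=14.0954 → 14.0954 [wait]  ⇒ S*(1)=-
t_0: node(0,0) S=155.0600 payoff=3.9200 vs cont=24.0845 → 24.0845 [wait]  ⇒ S*(0)=-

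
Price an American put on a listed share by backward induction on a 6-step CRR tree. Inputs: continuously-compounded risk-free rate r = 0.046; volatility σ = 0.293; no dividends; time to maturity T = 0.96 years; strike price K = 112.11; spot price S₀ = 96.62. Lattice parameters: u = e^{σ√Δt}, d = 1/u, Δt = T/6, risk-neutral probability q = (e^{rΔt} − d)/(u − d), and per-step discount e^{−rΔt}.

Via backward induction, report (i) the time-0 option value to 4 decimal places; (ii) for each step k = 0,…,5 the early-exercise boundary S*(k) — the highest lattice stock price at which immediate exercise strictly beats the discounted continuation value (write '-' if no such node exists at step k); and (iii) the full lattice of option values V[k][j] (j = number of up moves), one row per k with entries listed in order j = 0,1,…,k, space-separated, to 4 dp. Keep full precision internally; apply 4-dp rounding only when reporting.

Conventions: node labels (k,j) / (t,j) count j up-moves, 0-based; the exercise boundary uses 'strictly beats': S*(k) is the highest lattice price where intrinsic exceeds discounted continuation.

price = 19.0619
boundary = - - 76.4308 85.9345 76.4308 85.9345
tree:
19.0619
26.6054 11.8642
35.6792 18.0017 5.9544
44.1319 26.1755 10.1636 1.8693
51.6498 35.6792 16.7510 3.7828 0.0000
58.3362 44.1319 26.1755 7.6547 0.0000 0.0000
64.2832 51.6498 35.6792 15.4900 0.0000 0.0000 0.0000

Δt=0.16000, u=1.12434, d=0.88941, q=0.50218, disc=e^(-rΔt)=0.99267
k=6 terminal: V=max(K-S,0) → 64.2832 51.6498 35.6792 15.4900 0.0000 0.0000 0.0000
k=5: j=0 S=53.7738 intr=58.3362 cont=57.5141 V=58.3362[EX]; j=1 S=67.9781 intr=44.1319 cont=43.3098 V=44.1319[EX]; j=2 S=85.9345 intr=26.1755 cont=25.3534 V=26.1755[EX]; j=3 S=108.6341 intr=3.4759 cont=7.6547 V=7.6547[hold]; j=4 S=137.3299 intr=0.0000 cont=0.0000 V=0.0000[hold]; j=5 S=173.6055 intr=0.0000 cont=0.0000 V=0.0000[hold]  S*(5)=85.9345
k=4: j=0 S=60.4602 intr=51.6498 cont=50.8277 V=51.6498[EX]; j=1 S=76.4308 intr=35.6792 cont=34.8571 V=35.6792[EX]; j=2 S=96.6200 intr=15.4900 cont=16.7510 V=16.7510[hold]; j=3 S=122.1422 intr=0.0000 cont=3.7828 V=3.7828[hold]; j=4 S=154.4060 intr=0.0000 cont=0.0000 V=0.0000[hold]  S*(4)=76.4308
k=3: j=0 S=67.9781 intr=44.1319 cont=43.3098 V=44.1319[EX]; j=1 S=85.9345 intr=26.1755 cont=25.9820 V=26.1755[EX]; j=2 S=108.6341 intr=3.4759 cont=10.1636 V=10.1636[hold]; j=3 S=137.3299 intr=0.0000 cont=1.8693 V=1.8693[hold]  S*(3)=85.9345
k=2: j=0 S=76.4308 intr=35.6792 cont=34.8571 V=35.6792[EX]; j=1 S=96.6200 intr=15.4900 cont=18.0017 V=18.0017[hold]; j=2 S=122.1422 intr=0.0000 cont=5.9544 V=5.9544[hold]  S*(2)=76.4308
k=1: j=0 S=85.9345 intr=26.1755 cont=26.6054 V=26.6054[hold]; j=1 S=108.6341 intr=3.4759 cont=11.8642 V=11.8642[hold]  S*(1)=-
k=0: j=0 S=96.6200 intr=15.4900 cont=19.0619 V=19.0619[hold]  S*(0)=-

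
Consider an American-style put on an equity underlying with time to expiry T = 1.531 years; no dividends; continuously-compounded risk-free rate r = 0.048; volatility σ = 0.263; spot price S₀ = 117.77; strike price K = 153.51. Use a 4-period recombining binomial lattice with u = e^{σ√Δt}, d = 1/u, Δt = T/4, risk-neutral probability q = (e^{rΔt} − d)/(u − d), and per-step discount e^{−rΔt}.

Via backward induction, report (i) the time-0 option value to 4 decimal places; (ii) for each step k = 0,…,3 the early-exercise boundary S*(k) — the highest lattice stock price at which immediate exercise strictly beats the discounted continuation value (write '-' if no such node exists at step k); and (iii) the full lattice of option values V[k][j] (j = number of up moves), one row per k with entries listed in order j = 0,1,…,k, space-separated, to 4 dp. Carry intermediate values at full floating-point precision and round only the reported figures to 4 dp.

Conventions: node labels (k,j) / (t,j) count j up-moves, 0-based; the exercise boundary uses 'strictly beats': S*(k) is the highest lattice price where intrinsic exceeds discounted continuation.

params: Δt=0.38275 u=1.17670 d=0.84984 q=0.51614 e^(-rΔt)=0.98180
t_4 payoffs: 92.0802 68.4536 35.7400 0.0000 0.0000
t_3: node(3,0) S=72.2841 payoff=81.2259 vs cont=78.4313 → 81.2259 [stop]  node(3,1) S=100.0854 payoff=53.4246 vs cont=50.6301 → 53.4246 [stop]  node(3,2) S=138.5794 payoff=14.9306 vs cont=16.9784 → 16.9784 [wait]  node(3,3) S=191.8785 payoff=0.0000 vs cont=0.0000 → 0.0000 [wait]  ⇒ S*(3)=100.0854
t_2: node(2,0) S=85.0564 payoff=68.4536 vs cont=65.6591 → 68.4536 [stop]  node(2,1) S=117.7700 payoff=35.7400 vs cont=33.9831 → 35.7400 [stop]  node(2,2) S=163.0657 payoff=0.0000 vs cont=8.0656 → 8.0656 [wait]  ⇒ S*(2)=117.7700
t_1: node(1,0) S=100.0854 payoff=53.4246 vs cont=50.6301 → 53.4246 [stop]  node(1,1) S=138.5794 payoff=14.9306 vs cont=21.0656 → 21.0656 [wait]  ⇒ S*(1)=100.0854
t_0: node(0,0) S=117.7700 payoff=35.7400 vs cont=36.0543 → 36.0543 [wait]  ⇒ S*(0)=-

price = 36.0543
boundary = - 100.0854 117.7700 100.0854
tree:
36.0543
53.4246 21.0656
68.4536 35.7400 8.0656
81.2259 53.4246 16.9784 0.0000
92.0802 68.4536 35.7400 0.0000 0.0000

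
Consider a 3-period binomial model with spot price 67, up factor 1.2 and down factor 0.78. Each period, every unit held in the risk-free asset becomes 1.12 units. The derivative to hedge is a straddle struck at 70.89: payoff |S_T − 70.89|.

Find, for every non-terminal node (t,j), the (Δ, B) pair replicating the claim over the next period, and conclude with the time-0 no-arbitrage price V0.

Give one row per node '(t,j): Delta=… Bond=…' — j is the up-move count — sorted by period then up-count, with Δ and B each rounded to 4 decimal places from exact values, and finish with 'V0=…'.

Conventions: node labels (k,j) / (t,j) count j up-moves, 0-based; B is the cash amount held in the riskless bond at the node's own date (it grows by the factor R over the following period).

Since d<R<u, set p* = (R−d)/(u−d) = 0.8095; price each node as the discounted p*-expectation of its children.
At maturity the claim pays: V(3,0)=39.0950, V(3,1)=21.9746, V(3,2)=4.3644, V(3,3)=44.8860
  t=2,j=0: stock 40.7628 → up 48.9154 (V=21.9746), down 31.7950 (V=39.0950). Price 22.5318; hedge Δ=-1.0000, bond B=63.2946.
  t=2,j=1: stock 62.7120 → up 75.2544 (V=4.3644), down 48.9154 (V=21.9746). Price 6.8917; hedge Δ=-0.6686, bond B=48.8209.
  t=2,j=2: stock 96.4800 → up 115.7760 (V=44.8860), down 75.2544 (V=4.3644). Price 33.1854; hedge Δ=1.0000, bond B=-63.2946.
  t=1,j=0: stock 52.2600 → up 62.7120 (V=6.8917), down 40.7628 (V=22.5318). Price 8.8132; hedge Δ=-0.7126, bond B=46.0516.
  t=1,j=1: stock 80.4000 → up 96.4800 (V=33.1854), down 62.7120 (V=6.8917). Price 25.1581; hedge Δ=0.7787, bond B=-37.4458.
  t=0,j=0: stock 67.0000 → up 80.4000 (V=25.1581), down 52.2600 (V=8.8132). Price 19.6828; hedge Δ=0.5808, bond B=-19.2335.
Check: Δ(0,0)·S0 + B(0,0) = 19.6828 = V0.

(0,0): Delta=0.5808 Bond=-19.2335
(1,0): Delta=-0.7126 Bond=46.0516
(1,1): Delta=0.7787 Bond=-37.4458
(2,0): Delta=-1.0000 Bond=63.2946
(2,1): Delta=-0.6686 Bond=48.8209
(2,2): Delta=1.0000 Bond=-63.2946
V0=19.6828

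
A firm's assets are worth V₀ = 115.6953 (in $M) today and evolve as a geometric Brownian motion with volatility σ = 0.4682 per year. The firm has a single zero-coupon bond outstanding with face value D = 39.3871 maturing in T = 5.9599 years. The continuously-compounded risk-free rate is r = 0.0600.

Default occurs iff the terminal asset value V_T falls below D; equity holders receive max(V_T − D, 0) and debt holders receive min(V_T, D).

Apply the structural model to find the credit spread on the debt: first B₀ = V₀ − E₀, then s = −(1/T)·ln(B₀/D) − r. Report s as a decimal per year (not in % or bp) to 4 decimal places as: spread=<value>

spread=0.0186

Equity is a call on the firm's assets struck at D = 39.3871:
d₁ = [ln(V₀/D) + (r + σ²/2)T] / (σ√T)
   = [ln(115.6953/39.3871) + (0.0600 + 0.5·0.4682²)·5.9599] / (0.4682·√5.9599)
   = [1.077522 + 1.010833] / 1.143012 = 1.827062
d₂ = d₁ − σ√T = 1.827062 − 1.143012 = 0.684050
N(d₁) = 0.966155,  N(d₂) = 0.753028,  e^(−rT) = 0.699357
E₀ = V₀·N(d₁) − D·e^(−rT)·N(d₂)
   = 115.6953·0.966155 − 39.3871·0.699357·0.753028 = 91.036923
B₀ = V₀ − E₀ = 115.6953 − 91.036923 = 24.658377
spread = −(1/T)·ln(B₀/D) − r = −(1/5.9599)·ln(24.658377/39.3871) − 0.0600 = 0.01857878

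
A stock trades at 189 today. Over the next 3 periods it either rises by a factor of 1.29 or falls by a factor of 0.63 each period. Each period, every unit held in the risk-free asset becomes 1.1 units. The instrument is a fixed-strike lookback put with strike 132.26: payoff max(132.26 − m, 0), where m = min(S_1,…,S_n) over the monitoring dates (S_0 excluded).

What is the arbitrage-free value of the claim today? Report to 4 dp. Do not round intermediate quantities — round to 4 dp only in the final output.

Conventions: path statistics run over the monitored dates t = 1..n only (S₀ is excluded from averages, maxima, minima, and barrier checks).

price = 8.6560

No-arbitrage gives p* = (R−d)/(u−d) = 0.7121: enumerate every path, weight its payoff by its p*-probability, and discount by R^3.
Enumerate all 2^3 = 8 price paths (U = up ×1.29, D = down ×0.63); each path with k up-moves has probability p*^k·(1−p*)^(3−k).
DDD: m=47.2589, payoff=85.0011, prob=0.023858
UDD: m=96.7682, payoff=35.4918, prob=0.059016
DUD: m=96.7682, payoff=35.4918, prob=0.059016
UUD: m=198.1444, payoff=0.0000, prob=0.145988
DDU: m=75.0141, payoff=57.2459, prob=0.059016
UDU: m=153.6003, payoff=0.0000, prob=0.145988
DUU: m=119.0700, payoff=13.1900, prob=0.145988
UUU: m=243.8100, payoff=0.0000, prob=0.361129
Price = Σ prob·payoff / R^3 = 11.521171 / 1.331000 = 8.6560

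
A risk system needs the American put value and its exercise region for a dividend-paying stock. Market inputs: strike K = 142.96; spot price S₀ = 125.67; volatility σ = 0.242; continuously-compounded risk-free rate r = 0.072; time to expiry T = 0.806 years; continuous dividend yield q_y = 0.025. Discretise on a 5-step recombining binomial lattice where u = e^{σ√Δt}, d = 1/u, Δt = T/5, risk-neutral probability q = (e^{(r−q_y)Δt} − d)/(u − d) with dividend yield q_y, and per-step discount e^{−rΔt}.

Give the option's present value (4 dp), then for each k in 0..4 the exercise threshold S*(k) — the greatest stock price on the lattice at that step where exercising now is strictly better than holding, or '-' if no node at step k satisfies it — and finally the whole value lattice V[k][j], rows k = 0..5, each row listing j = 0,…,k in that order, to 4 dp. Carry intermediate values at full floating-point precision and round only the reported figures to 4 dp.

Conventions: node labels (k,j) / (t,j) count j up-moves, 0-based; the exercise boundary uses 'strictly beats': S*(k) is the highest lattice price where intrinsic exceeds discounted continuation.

price = 19.7242
boundary = - 114.0341 103.4755 114.0341 125.6700
tree:
19.7242
28.9259 11.4989
39.4845 18.6471 5.0226
49.0654 28.9259 9.3823 1.0274
57.7593 39.4845 17.2900 2.1422 0.0000
65.6481 49.0654 28.9259 4.4667 0.0000 0.0000

Δt=0.16120  u=1.10204  d=0.90741  q=0.51480  discount=0.98846
step 5 (expiry): payoffs max(K−S,0) = 65.6481 49.0654 28.9259 4.4667 0.0000 0.0000
step 4: (k=4,j=0): S=85.2007, K−S=57.7593, hold=56.4523 ⇒ V=57.7593 exercise | (k=4,j=1): S=103.4755, K−S=39.4845, hold=38.2510 ⇒ V=39.4845 exercise | (k=4,j=2): S=125.6700, K−S=17.2900, hold=16.1458 ⇒ V=17.2900 exercise | (k=4,j=3): S=152.6250, K−S=0.0000, hold=2.1422 ⇒ V=2.1422 continue | (k=4,j=4): S=185.3616, K−S=0.0000, hold=0.0000 ⇒ V=0.0000 continue  boundary S*=125.6700
step 3: (k=3,j=0): S=93.8946, K−S=49.0654, hold=47.7934 ⇒ V=49.0654 exercise | (k=3,j=1): S=114.0341, K−S=28.9259, hold=27.7349 ⇒ V=28.9259 exercise | (k=3,j=2): S=138.4933, K−S=4.4667, hold=9.3823 ⇒ V=9.3823 continue | (k=3,j=3): S=168.1988, K−S=0.0000, hold=1.0274 ⇒ V=1.0274 continue  boundary S*=114.0341
step 2: (k=2,j=0): S=103.4755, K−S=39.4845, hold=38.2510 ⇒ V=39.4845 exercise | (k=2,j=1): S=125.6700, K−S=17.2900, hold=18.6471 ⇒ V=18.6471 continue | (k=2,j=2): S=152.6250, K−S=0.0000, hold=5.0226 ⇒ V=5.0226 continue  boundary S*=103.4755
step 1: (k=1,j=0): S=114.0341, K−S=28.9259, hold=28.4255 ⇒ V=28.9259 exercise | (k=1,j=1): S=138.4933, K−S=4.4667, hold=11.4989 ⇒ V=11.4989 continue  boundary S*=114.0341
step 0: (k=0,j=0): S=125.6700, K−S=17.2900, hold=19.7242 ⇒ V=19.7242 continue  boundary S*=-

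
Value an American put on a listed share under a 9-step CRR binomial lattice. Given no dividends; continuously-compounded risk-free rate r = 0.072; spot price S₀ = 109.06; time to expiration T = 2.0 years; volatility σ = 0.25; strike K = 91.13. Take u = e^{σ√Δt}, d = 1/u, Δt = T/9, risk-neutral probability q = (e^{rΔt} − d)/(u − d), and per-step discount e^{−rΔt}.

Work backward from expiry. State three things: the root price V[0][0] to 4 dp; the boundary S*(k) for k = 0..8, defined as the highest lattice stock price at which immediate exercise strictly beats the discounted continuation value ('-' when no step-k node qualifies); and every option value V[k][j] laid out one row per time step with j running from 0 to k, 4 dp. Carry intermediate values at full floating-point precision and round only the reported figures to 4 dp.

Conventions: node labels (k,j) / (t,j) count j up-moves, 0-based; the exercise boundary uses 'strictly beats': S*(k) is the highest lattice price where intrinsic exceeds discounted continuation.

price = 3.6677
boundary = - - - - 68.0671 60.4999 68.0671 76.5807 68.0671
tree:
3.6677
6.0682 1.7230
9.7773 3.0754 0.6172
15.2797 5.3609 1.2114 0.1271
23.0629 9.0759 2.3420 0.2801 0.0000
30.6301 14.8111 4.4391 0.6172 0.0000 0.0000
37.3559 23.0629 8.1922 1.3600 0.0000 0.0000 0.0000
43.3341 30.6301 14.5493 2.9967 0.0000 0.0000 0.0000 0.0000
48.6476 37.3559 23.0629 6.6030 0.0000 0.0000 0.0000 0.0000 0.0000
53.3705 43.3341 30.6301 14.5493 0.0000 0.0000 0.0000 0.0000 0.0000 0.0000

Δt=0.22222, u=1.12508, d=0.88883, q=0.53884, disc=e^(-rΔt)=0.98413
k=9 terminal: V=max(K-S,0) → 53.3705 43.3341 30.6301 14.5493 0.0000 0.0000 0.0000 0.0000 0.0000 0.0000
k=8: j=0 S=42.4824 intr=48.6476 cont=47.2012 V=48.6476[EX]; j=1 S=53.7741 intr=37.3559 cont=35.9095 V=37.3559[EX]; j=2 S=68.0671 intr=23.0629 cont=21.6164 V=23.0629[EX]; j=3 S=86.1591 intr=4.9709 cont=6.6030 V=6.6030[hold]; j=4 S=109.0600 intr=0.0000 cont=0.0000 V=0.0000[hold]; j=5 S=138.0479 intr=0.0000 cont=0.0000 V=0.0000[hold]; j=6 S=174.7406 intr=0.0000 cont=0.0000 V=0.0000[hold]; j=7 S=221.1862 intr=0.0000 cont=0.0000 V=0.0000[hold]; j=8 S=279.9769 intr=0.0000 cont=0.0000 V=0.0000[hold]  S*(8)=68.0671
k=7: j=0 S=47.7959 intr=43.3341 cont=41.8876 V=43.3341[EX]; j=1 S=60.4999 intr=30.6301 cont=29.1836 V=30.6301[EX]; j=2 S=76.5807 intr=14.5493 cont=13.9684 V=14.5493[EX]; j=3 S=96.9356 intr=0.0000 cont=2.9967 V=2.9967[hold]; j=4 S=122.7009 intr=0.0000 cont=0.0000 V=0.0000[hold]; j=5 S=155.3144 intr=0.0000 cont=0.0000 V=0.0000[hold]; j=6 S=196.5966 intr=0.0000 cont=0.0000 V=0.0000[hold]; j=7 S=248.8514 intr=0.0000 cont=0.0000 V=0.0000[hold]  S*(7)=76.5807
k=6: j=0 S=53.7741 intr=37.3559 cont=35.9095 V=37.3559[EX]; j=1 S=68.0671 intr=23.0629 cont=21.6164 V=23.0629[EX]; j=2 S=86.1591 intr=4.9709 cont=8.1922 V=8.1922[hold]; j=3 S=109.0600 intr=0.0000 cont=1.3600 V=1.3600[hold]; j=4 S=138.0479 intr=0.0000 cont=0.0000 V=0.0000[hold]; j=5 S=174.7406 intr=0.0000 cont=0.0000 V=0.0000[hold]; j=6 S=221.1862 intr=0.0000 cont=0.0000 V=0.0000[hold]  S*(6)=68.0671
k=5: j=0 S=60.4999 intr=30.6301 cont=29.1836 V=30.6301[EX]; j=1 S=76.5807 intr=14.5493 cont=14.8111 V=14.8111[hold]; j=2 S=96.9356 intr=0.0000 cont=4.4391 V=4.4391[hold]; j=3 S=122.7009 intr=0.0000 cont=0.6172 V=0.6172[hold]; j=4 S=155.3144 intr=0.0000 cont=0.0000 V=0.0000[hold]; j=5 S=196.5966 intr=0.0000 cont=0.0000 V=0.0000[hold]  S*(5)=60.4999
k=4: j=0 S=68.0671 intr=23.0629 cont=21.7552 V=23.0629[EX]; j=1 S=86.1591 intr=4.9709 cont=9.0759 V=9.0759[hold]; j=2 S=109.0600 intr=0.0000 cont=2.3420 V=2.3420[hold]; j=3 S=138.0479 intr=0.0000 cont=0.2801 V=0.2801[hold]; j=4 S=174.7406 intr=0.0000 cont=0.0000 V=0.0000[hold]  S*(4)=68.0671
k=3: j=0 S=76.5807 intr=14.5493 cont=15.2797 V=15.2797[hold]; j=1 S=96.9356 intr=0.0000 cont=5.3609 V=5.3609[hold]; j=2 S=122.7009 intr=0.0000 cont=1.2114 V=1.2114[hold]; j=3 S=155.3144 intr=0.0000 cont=0.1271 V=0.1271[hold]  S*(3)=-
k=2: j=0 S=86.1591 intr=4.9709 cont=9.7773 V=9.7773[hold]; j=1 S=109.0600 intr=0.0000 cont=3.0754 V=3.0754[hold]; j=2 S=138.0479 intr=0.0000 cont=0.6172 V=0.6172[hold]  S*(2)=-
k=1: j=0 S=96.9356 intr=0.0000 cont=6.0682 V=6.0682[hold]; j=1 S=122.7009 intr=0.0000 cont=1.7230 V=1.7230[hold]  S*(1)=-
k=0: j=0 S=109.0600 intr=0.0000 cont=3.6677 V=3.6677[hold]  S*(0)=-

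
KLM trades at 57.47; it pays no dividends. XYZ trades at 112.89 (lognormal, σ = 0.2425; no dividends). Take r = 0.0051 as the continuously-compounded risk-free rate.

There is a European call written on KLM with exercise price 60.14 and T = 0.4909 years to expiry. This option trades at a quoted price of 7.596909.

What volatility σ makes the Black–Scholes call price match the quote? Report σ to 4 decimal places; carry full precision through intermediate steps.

At σ = 0.5393 the Black–Scholes value reproduces the quote:
σ√T = 0.5393·√0.4909 = 0.377857
d₁ = (ln(S/K) + (r+σ²/2)T) / (σ√T) = (ln(57.47/60.14) + (0.0051+0.5393²/2)·0.4909) / 0.377857 = (-0.045412 + 0.073891) / 0.377857 = 0.075371
d₂ = d₁ − σ√T = 0.075371 − 0.377857 = -0.302486
e^{−rT} = 0.997500
N(d₁) = 0.530040,  N(d₂) = 0.381141
V = S·N(d₁) − K·e^{−rT}·N(d₂) = 30.461403 − 22.864494 = 7.596909 (equal to the quote); since ∂V/∂σ > 0 for all σ, the implied volatility is unique

sigma = 0.5393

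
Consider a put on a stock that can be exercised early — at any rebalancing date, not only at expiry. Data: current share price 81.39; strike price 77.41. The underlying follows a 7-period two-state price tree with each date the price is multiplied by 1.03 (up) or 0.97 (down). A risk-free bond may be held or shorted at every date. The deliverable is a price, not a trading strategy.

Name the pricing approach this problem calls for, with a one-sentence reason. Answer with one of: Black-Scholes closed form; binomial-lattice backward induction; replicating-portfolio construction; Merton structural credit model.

Key observation: the defining feature is the embedded early-exercise option across 7 discrete dates on the spot-81.39 tree; pricing the strike-77.41 put means working backward with an exercise test at every node.

framework: binomial-lattice backward induction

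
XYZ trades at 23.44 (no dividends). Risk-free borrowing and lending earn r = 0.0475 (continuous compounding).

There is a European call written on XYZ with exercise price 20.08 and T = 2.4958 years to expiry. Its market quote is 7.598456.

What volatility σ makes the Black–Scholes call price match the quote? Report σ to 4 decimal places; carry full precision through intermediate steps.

At σ = 0.3299 the Black–Scholes value reproduces the quote:
σ√T = 0.3299·√2.4958 = 0.521179
d₁ = (ln(S/K) + (r+σ²/2)T) / (σ√T) = (ln(23.44/20.08) + (0.0475+0.3299²/2)·2.4958) / 0.521179 = (0.154720 + 0.254364) / 0.521179 = 0.784920
d₂ = d₁ − σ√T = 0.784920 − 0.521179 = 0.263741
e^{−rT} = 0.888207
N(d₁) = 0.783750,  N(d₂) = 0.604010
V = S·N(d₁) − K·e^{−rT}·N(d₂) = 18.371095 − 10.772639 = 7.598456 (matching the quote); vega is positive throughout, so no other σ reproduces this price

sigma = 0.3299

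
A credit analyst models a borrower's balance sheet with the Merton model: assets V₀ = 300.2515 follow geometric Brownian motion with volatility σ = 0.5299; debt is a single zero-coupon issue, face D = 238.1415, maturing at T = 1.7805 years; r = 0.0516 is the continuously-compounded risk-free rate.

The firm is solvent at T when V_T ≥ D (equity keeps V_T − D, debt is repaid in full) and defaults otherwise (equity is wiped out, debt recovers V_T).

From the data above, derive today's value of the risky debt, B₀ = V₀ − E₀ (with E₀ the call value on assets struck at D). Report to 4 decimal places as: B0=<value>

Work the structural quantities from V₀ = 300.2515 against face 238.1415:
d₁ = [ln(V₀/D) + (r + σ²/2)T] / (σ√T)
   = [ln(300.2515/238.1415) + (0.0516 + 0.5·0.5299²)·1.7805] / (0.5299·√1.7805)
   = [0.231755 + 0.341851] / 0.707074 = 0.811239
d₂ = d₁ − σ√T = 0.811239 − 0.707074 = 0.104165
N(d₁) = 0.791386,  N(d₂) = 0.541481,  e^(−rT) = 0.912220
E₀ = V₀·N(d₁) − D·e^(−rT)·N(d₂)
   = 300.2515·0.791386 − 238.1415·0.912220·0.541481 = 119.984839
B₀ = V₀ − E₀ = 300.2515 − 119.984839 = 180.266661

B0=180.2667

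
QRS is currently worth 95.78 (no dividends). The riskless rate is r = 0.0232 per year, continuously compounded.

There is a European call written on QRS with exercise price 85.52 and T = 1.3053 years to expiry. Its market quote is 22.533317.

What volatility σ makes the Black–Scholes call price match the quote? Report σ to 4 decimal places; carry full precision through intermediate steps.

At σ = 0.3787 the Black–Scholes value reproduces the quote:
σ√T = 0.3787·√1.3053 = 0.432664
d₁ = (ln(S/K) + (r+σ²/2)T) / (σ√T) = (ln(95.78/85.52) + (0.0232+0.3787²/2)·1.3053) / 0.432664 = (0.113304 + 0.123882) / 0.432664 = 0.548198
d₂ = d₁ − σ√T = 0.548198 − 0.432664 = 0.115535
e^{−rT} = 0.970171
N(d₁) = 0.708222,  N(d₂) = 0.545989
V = S·N(d₁) − K·e^{−rT}·N(d₂) = 67.833517 − 45.300199 = 22.533317 (the observed quote) — the price is monotone increasing in volatility, hence this σ is the only solution

sigma = 0.3787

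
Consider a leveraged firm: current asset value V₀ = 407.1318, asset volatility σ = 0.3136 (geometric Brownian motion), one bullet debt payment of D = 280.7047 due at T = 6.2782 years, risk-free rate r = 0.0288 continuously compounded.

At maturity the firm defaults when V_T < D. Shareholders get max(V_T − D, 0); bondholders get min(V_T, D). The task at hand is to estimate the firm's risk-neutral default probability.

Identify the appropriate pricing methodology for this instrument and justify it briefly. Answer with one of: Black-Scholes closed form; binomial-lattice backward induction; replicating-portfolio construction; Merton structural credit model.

Key observation: the asked-for credit quantity lives on the firm's capital structure — asset value, asset volatility, debt face 280.7047 — which is the structural model's domain.

framework: Merton structural credit model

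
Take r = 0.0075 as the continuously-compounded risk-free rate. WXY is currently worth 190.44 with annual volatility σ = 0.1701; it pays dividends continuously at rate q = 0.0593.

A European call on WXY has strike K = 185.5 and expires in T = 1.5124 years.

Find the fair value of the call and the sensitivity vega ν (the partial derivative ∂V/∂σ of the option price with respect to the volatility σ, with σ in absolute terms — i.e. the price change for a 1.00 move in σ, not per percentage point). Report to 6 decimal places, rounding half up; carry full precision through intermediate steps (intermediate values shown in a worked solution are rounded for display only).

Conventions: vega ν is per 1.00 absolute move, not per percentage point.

price = 10.695747
ν = 84.534097

σ√T = 0.1701·√1.5124 = 0.209188
d₁ = (ln(S/K) + (r−q+σ²/2)T) / (σ√T) = (ln(190.44/185.5) + (0.0075−0.0593+0.1701²/2)·1.5124) / 0.209188 = (0.026282 − 0.056462) / 0.209188 = -0.144272
d₂ = d₁ − σ√T = -0.144272 − 0.209188 = -0.353461
e^{−rT} = 0.988721
e^{−qT} = 0.914219
N(d₁) = 0.442643,  N(d₂) = 0.361871
Call price V = S·e^{−qT}·N(d₁) − K·e^{−rT}·N(d₂) = 77.065787 − 66.370040 = 10.695747
φ(d₁) = (1/√(2π))·e^{−d₁²/2} = 0.394812
ν = S·e^{−qT}·φ(d₁)·√T = 84.534097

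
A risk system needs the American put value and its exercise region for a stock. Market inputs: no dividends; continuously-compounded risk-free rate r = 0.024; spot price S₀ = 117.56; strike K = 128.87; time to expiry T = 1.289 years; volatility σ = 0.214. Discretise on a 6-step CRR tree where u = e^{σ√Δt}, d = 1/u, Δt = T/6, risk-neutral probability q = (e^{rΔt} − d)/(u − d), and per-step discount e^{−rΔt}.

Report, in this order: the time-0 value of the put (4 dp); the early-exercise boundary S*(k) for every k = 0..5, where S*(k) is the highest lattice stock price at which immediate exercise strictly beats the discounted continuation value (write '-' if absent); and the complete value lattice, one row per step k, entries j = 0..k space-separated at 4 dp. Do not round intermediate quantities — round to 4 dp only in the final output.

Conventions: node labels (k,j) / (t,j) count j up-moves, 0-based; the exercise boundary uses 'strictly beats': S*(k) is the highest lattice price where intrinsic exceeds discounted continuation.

price = 16.8945
boundary = - - 96.4062 87.3027 96.4062 106.4590
tree:
16.8945
23.8743 10.1235
32.4638 15.5733 4.8050
41.5673 23.0492 8.2950 1.3817
49.8112 32.4638 13.9188 2.7846 0.0000
57.2766 41.5673 22.4110 5.6120 0.0000 0.0000
64.0371 49.8112 32.4638 11.3100 0.0000 0.0000 0.0000

params: Δt=0.21483 u=1.10428 d=0.90557 q=0.50124 e^(-rΔt)=0.99486
t_6 payoffs: 64.0371 49.8112 32.4638 11.3100 0.0000 0.0000 0.0000
t_5: node(5,0) S=71.5934 payoff=57.2766 vs cont=56.6139 → 57.2766 [stop]  node(5,1) S=87.3027 payoff=41.5673 vs cont=40.9046 → 41.5673 [stop]  node(5,2) S=106.4590 payoff=22.4110 vs cont=21.7483 → 22.4110 [stop]  node(5,3) S=129.8186 payoff=0.0000 vs cont=5.6120 → 5.6120 [wait]  node(5,4) S=158.3039 payoff=0.0000 vs cont=0.0000 → 0.0000 [wait]  node(5,5) S=193.0396 payoff=0.0000 vs cont=0.0000 → 0.0000 [wait]  ⇒ S*(5)=106.4590
t_4: node(4,0) S=79.0588 payoff=49.8112 vs cont=49.1485 → 49.8112 [stop]  node(4,1) S=96.4062 payoff=32.4638 vs cont=31.8011 → 32.4638 [stop]  node(4,2) S=117.5600 payoff=11.3100 vs cont=13.9188 → 13.9188 [wait]  node(4,3) S=143.3555 payoff=0.0000 vs cont=2.7846 → 2.7846 [wait]  node(4,4) S=174.8111 payoff=0.0000 vs cont=0.0000 → 0.0000 [wait]  ⇒ S*(4)=96.4062
t_3: node(3,0) S=87.3027 payoff=41.5673 vs cont=40.9046 → 41.5673 [stop]  node(3,1) S=106.4590 payoff=22.4110 vs cont=23.0492 → 23.0492 [wait]  node(3,2) S=129.8186 payoff=0.0000 vs cont=8.2950 → 8.2950 [wait]  node(3,3) S=158.3039 payoff=0.0000 vs cont=1.3817 → 1.3817 [wait]  ⇒ S*(3)=87.3027
t_2: node(2,0) S=96.4062 payoff=32.4638 vs cont=32.1193 → 32.4638 [stop]  node(2,1) S=117.5600 payoff=11.3100 vs cont=15.5733 → 15.5733 [wait]  node(2,2) S=143.3555 payoff=0.0000 vs cont=4.8050 → 4.8050 [wait]  ⇒ S*(2)=96.4062
t_1: node(1,0) S=106.4590 payoff=22.4110 vs cont=23.8743 → 23.8743 [wait]  node(1,1) S=129.8186 payoff=0.0000 vs cont=10.1235 → 10.1235 [wait]  ⇒ S*(1)=-
t_0: node(0,0) S=117.5600 payoff=11.3100 vs cont=16.8945 → 16.8945 [wait]  ⇒ S*(0)=-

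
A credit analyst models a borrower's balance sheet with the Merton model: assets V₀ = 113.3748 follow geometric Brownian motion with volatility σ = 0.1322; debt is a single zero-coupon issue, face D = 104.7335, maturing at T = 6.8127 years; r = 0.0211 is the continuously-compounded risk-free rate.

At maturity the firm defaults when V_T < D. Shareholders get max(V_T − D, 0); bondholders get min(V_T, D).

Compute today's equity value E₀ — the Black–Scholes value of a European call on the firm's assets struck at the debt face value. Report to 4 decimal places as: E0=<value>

Equity is a call on the firm's assets struck at D = 104.7335:
d₁ = [ln(V₀/D) + (r + σ²/2)T] / (σ√T)
   = [ln(113.3748/104.7335) + (0.0211 + 0.5·0.1322²)·6.8127] / (0.1322·√6.8127)
   = [0.079280 + 0.203280] / 0.345057 = 0.818880
d₂ = d₁ − σ√T = 0.818880 − 0.345057 = 0.473822
N(d₁) = 0.793572,  N(d₂) = 0.682187,  e^(−rT) = 0.866106
E₀ = V₀·N(d₁) − D·e^(−rT)·N(d₂)
   = 113.3748·0.793572 − 104.7335·0.866106·0.682187 = 28.089746

E0=28.0897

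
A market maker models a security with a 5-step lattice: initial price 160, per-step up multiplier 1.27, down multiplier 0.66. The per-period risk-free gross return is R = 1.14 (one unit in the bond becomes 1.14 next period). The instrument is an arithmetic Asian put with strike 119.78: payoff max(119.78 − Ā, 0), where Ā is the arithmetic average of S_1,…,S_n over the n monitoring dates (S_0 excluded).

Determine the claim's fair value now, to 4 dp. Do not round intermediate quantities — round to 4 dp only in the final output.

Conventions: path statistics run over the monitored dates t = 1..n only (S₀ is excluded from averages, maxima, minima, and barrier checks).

Set p* = 0.7869 (from d < R < u); the path-dependent value is the discounted p*-expectation over all price paths.
Enumerate all 2^5 = 32 price paths (U = up ×1.27, D = down ×0.66); each path with k up-moves has probability p*^k·(1−p*)^(5−k).
DDDDD: Ā=54.3385, payoff=65.4415, prob=0.000440
UDDDD: Ā=104.5604, payoff=15.2196, prob=0.001623
DUDDD: Ā=85.0404, payoff=34.7396, prob=0.001623
UUDDD: Ā=163.6383, payoff=0.0000, prob=0.005993
DDUDD: Ā=72.1572, payoff=47.6228, prob=0.001623
UDUDD: Ā=138.8479, payoff=0.0000, prob=0.005993
DUUDD: Ā=119.3279, payoff=0.4521, prob=0.005993
UUUDD: Ā=229.6157, payoff=0.0000, prob=0.022129
DDDUD: Ā=63.6542, payoff=56.1258, prob=0.001623
UDDUD: Ā=122.4862, payoff=0.0000, prob=0.005993
DUDUD: Ā=102.9662, payoff=16.8138, prob=0.005993
UUDUD: Ā=198.1319, payoff=0.0000, prob=0.022129
DDUUD: Ā=90.0830, payoff=29.6970, prob=0.005993
UDUUD: Ā=173.3415, payoff=0.0000, prob=0.022129
DUUUD: Ā=153.8215, payoff=0.0000, prob=0.022129
UUUUD: Ā=295.9899, payoff=0.0000, prob=0.081707
DDDDU: Ā=58.0423, payoff=61.7377, prob=0.001623
UDDDU: Ā=111.6875, payoff=8.0925, prob=0.005993
DUDDU: Ā=92.1675, payoff=27.6125, prob=0.005993
UUDDU: Ā=177.3526, payoff=0.0000, prob=0.022129
DDUDU: Ā=79.2843, payoff=40.4957, prob=0.005993
UDUDU: Ā=152.5622, payoff=0.0000, prob=0.022129
DUUDU: Ā=133.0422, payoff=0.0000, prob=0.022129
UUUDU: Ā=256.0055, payoff=0.0000, prob=0.081707
DDDUU: Ā=70.7814, payoff=48.9986, prob=0.005993
UDDUU: Ā=136.2005, payoff=0.0000, prob=0.022129
DUDUU: Ā=116.6805, payoff=3.0995, prob=0.022129
UUDUU: Ā=224.5216, payoff=0.0000, prob=0.081707
DDUUU: Ā=103.7973, payoff=15.9827, prob=0.022129
UDUUU: Ā=199.7312, payoff=0.0000, prob=0.081707
DUUUU: Ā=180.2112, payoff=0.0000, prob=0.081707
UUUUU: Ā=346.7701, payoff=0.0000, prob=0.301687
Price = Σ prob·payoff / R^5 = 1.832556 / 1.925415 = 0.9518

price = 0.9518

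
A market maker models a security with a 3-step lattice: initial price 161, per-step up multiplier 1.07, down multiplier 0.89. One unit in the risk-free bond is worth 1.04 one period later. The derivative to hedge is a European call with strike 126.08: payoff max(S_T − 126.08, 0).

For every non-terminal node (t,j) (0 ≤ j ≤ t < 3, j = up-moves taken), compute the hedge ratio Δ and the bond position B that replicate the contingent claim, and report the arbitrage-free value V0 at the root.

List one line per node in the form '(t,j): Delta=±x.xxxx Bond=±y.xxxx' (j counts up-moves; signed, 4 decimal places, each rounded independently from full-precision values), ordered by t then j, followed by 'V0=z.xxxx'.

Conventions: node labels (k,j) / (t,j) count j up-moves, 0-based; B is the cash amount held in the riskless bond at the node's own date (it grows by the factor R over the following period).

(0,0): Delta=0.9889 Bond=-110.2380
(1,0): Delta=0.9218 Bond=-105.0448
(1,1): Delta=1.0000 Bond=-116.5680
(2,0): Delta=0.4520 Bond=-49.3259
(2,1): Delta=1.0000 Bond=-121.2308
(2,2): Delta=1.0000 Bond=-121.2308
V0=48.9671

Under the risk-neutral measure, an up-move has probability p* = (R−d)/(u−d) = 0.8333 and values discount at R = 1.04.
Terminal payoffs: V(3,0)=0.0000, V(3,1)=10.3751, V(3,2)=37.9727, V(3,3)=71.1519
(2,0): S=127.5281. Δ = (V_up−V_dn)/(S_up−S_dn) = (10.3751−0.0000)/(136.4551−113.5000) = 0.4520. V = [p*·10.3751 + (1−p*)·0.0000]/1.04 = 8.3134. B = V − Δ·S = -49.3259.
(2,1): S=153.3203. Δ = (V_up−V_dn)/(S_up−S_dn) = (37.9727−10.3751)/(164.0527−136.4551) = 1.0000. V = [p*·37.9727 + (1−p*)·10.3751]/1.04 = 32.0895. B = V − Δ·S = -121.2308.
(2,2): S=184.3289. Δ = (V_up−V_dn)/(S_up−S_dn) = (71.1519−37.9727)/(197.2319−164.0527) = 1.0000. V = [p*·71.1519 + (1−p*)·37.9727]/1.04 = 63.0981. B = V − Δ·S = -121.2308.
(1,0): S=143.2900. Δ = (V_up−V_dn)/(S_up−S_dn) = (32.0895−8.3134)/(153.3203−127.5281) = 0.9218. V = [p*·32.0895 + (1−p*)·8.3134]/1.04 = 27.0450. B = V − Δ·S = -105.0448.
(1,1): S=172.2700. Δ = (V_up−V_dn)/(S_up−S_dn) = (63.0981−32.0895)/(184.3289−153.3203) = 1.0000. V = [p*·63.0981 + (1−p*)·32.0895]/1.04 = 55.7020. B = V − Δ·S = -116.5680.
(0,0): S=161.0000. Δ = (V_up−V_dn)/(S_up−S_dn) = (55.7020−27.0450)/(172.2700−143.2900) = 0.9889. V = [p*·55.7020 + (1−p*)·27.0450]/1.04 = 48.9671. B = V − Δ·S = -110.2380.
Sanity check at the root: Δ(0,0)·S0 + B(0,0) reproduces V0 = 48.9671.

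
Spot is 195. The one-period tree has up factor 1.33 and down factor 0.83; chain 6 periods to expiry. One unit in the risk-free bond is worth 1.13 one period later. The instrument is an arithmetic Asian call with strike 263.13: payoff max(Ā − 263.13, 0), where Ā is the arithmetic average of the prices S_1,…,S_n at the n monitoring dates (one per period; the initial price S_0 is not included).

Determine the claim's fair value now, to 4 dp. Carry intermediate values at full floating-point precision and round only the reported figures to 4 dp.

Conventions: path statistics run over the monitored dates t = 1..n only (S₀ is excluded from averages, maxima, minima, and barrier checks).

price = 32.8541

Set p* = 0.6000 (from d < R < u); the path-dependent value is the discounted p*-expectation over all price paths.
Enumerate all 2^6 = 64 price paths (U = up ×1.33, D = down ×0.83); each path with k up-moves has probability p*^k·(1−p*)^(6−k).
DDDDDD: Ā=106.7987, payoff=0.0000, prob=0.004096
UDDDDD: Ā=171.1353, payoff=0.0000, prob=0.006144
DUDDDD: Ā=154.8853, payoff=0.0000, prob=0.006144
UUDDDD: Ā=248.1897, payoff=0.0000, prob=0.009216
DDUDDD: Ā=141.3978, payoff=0.0000, prob=0.006144
UDUDDD: Ā=226.5772, payoff=0.0000, prob=0.009216
DUUDDD: Ā=210.3272, payoff=0.0000, prob=0.009216
UUUDDD: Ā=337.0303, payoff=73.9003, prob=0.013824
DDDUDD: Ā=130.2032, payoff=0.0000, prob=0.006144
UDDUDD: Ā=208.6388, payoff=0.0000, prob=0.009216
DUDUDD: Ā=192.3888, payoff=0.0000, prob=0.009216
UUDUDD: Ā=308.2857, payoff=45.1557, prob=0.013824
DDUUDD: Ā=178.9013, payoff=0.0000, prob=0.009216
UDUUDD: Ā=286.6732, payoff=23.5432, prob=0.013824
DUUUDD: Ā=270.4232, payoff=7.2932, prob=0.013824
UUUUDD: Ā=433.3288, payoff=170.1988, prob=0.020736
DDDDUD: Ā=120.9116, payoff=0.0000, prob=0.006144
UDDDUD: Ā=193.7500, payoff=0.0000, prob=0.009216
DUDDUD: Ā=177.5000, payoff=0.0000, prob=0.009216
UUDDUD: Ā=284.4277, payoff=21.2977, prob=0.013824
DDUDUD: Ā=164.0125, payoff=0.0000, prob=0.009216
UDUDUD: Ā=262.8152, payoff=0.0000, prob=0.013824
DUUDUD: Ā=246.5652, payoff=0.0000, prob=0.013824
UUUDUD: Ā=395.0984, payoff=131.9684, prob=0.020736
DDDUUD: Ā=152.8179, payoff=0.0000, prob=0.009216
UDDUUD: Ā=244.8768, payoff=0.0000, prob=0.013824
DUDUUD: Ā=228.6268, payoff=0.0000, prob=0.013824
UUDUUD: Ā=366.3538, payoff=103.2238, prob=0.020736
DDUUUD: Ā=215.1393, payoff=0.0000, prob=0.013824
UDUUUD: Ā=344.7413, payoff=81.6113, prob=0.020736
DUUUUD: Ā=328.4913, payoff=65.3613, prob=0.020736
UUUUUD: Ā=526.3776, payoff=263.2476, prob=0.031104
DDDDDU: Ā=113.1997, payoff=0.0000, prob=0.006144
UDDDDU: Ā=181.3922, payoff=0.0000, prob=0.009216
DUDDDU: Ā=165.1422, payoff=0.0000, prob=0.009216
UUDDDU: Ā=264.6255, payoff=1.4955, prob=0.013824
DDUDDU: Ā=151.6547, payoff=0.0000, prob=0.009216
UDUDDU: Ā=243.0130, payoff=0.0000, prob=0.013824
DUUDDU: Ā=226.7630, payoff=0.0000, prob=0.013824
UUUDDU: Ā=363.3672, payoff=100.2372, prob=0.020736
DDDUDU: Ā=140.4601, payoff=0.0000, prob=0.009216
UDDUDU: Ā=225.0746, payoff=0.0000, prob=0.013824
DUDUDU: Ā=208.8246, payoff=0.0000, prob=0.013824
UUDUDU: Ā=334.6226, payoff=71.4926, prob=0.020736
DDUUDU: Ā=195.3371, payoff=0.0000, prob=0.013824
UDUUDU: Ā=313.0101, payoff=49.8801, prob=0.020736
DUUUDU: Ā=296.7601, payoff=33.6301, prob=0.020736
UUUUDU: Ā=475.5313, payoff=212.4013, prob=0.031104
DDDDUU: Ā=131.1686, payoff=0.0000, prob=0.009216
UDDDUU: Ā=210.1858, payoff=0.0000, prob=0.013824
DUDDUU: Ā=193.9358, payoff=0.0000, prob=0.013824
UUDDUU: Ā=310.7646, payoff=47.6346, prob=0.020736
DDUDUU: Ā=180.4483, payoff=0.0000, prob=0.013824
UDUDUU: Ā=289.1521, payoff=26.0221, prob=0.020736
DUUDUU: Ā=272.9021, payoff=9.7721, prob=0.020736
UUUDUU: Ā=437.3009, payoff=174.1709, prob=0.031104
DDDUUU: Ā=169.2537, payoff=0.0000, prob=0.013824
UDDUUU: Ā=271.2137, payoff=8.0837, prob=0.020736
DUDUUU: Ā=254.9637, payoff=0.0000, prob=0.020736
UUDUUU: Ā=408.5563, payoff=145.4263, prob=0.031104
DDUUUU: Ā=241.4762, payoff=0.0000, prob=0.020736
UDUUUU: Ā=386.9438, payoff=123.8138, prob=0.031104
DUUUUU: Ā=370.6938, payoff=107.5638, prob=0.031104
UUUUUU: Ā=594.0033, payoff=330.8733, prob=0.046656
Price = Σ prob·payoff / R^6 = 68.400607 / 2.081952 = 32.8541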